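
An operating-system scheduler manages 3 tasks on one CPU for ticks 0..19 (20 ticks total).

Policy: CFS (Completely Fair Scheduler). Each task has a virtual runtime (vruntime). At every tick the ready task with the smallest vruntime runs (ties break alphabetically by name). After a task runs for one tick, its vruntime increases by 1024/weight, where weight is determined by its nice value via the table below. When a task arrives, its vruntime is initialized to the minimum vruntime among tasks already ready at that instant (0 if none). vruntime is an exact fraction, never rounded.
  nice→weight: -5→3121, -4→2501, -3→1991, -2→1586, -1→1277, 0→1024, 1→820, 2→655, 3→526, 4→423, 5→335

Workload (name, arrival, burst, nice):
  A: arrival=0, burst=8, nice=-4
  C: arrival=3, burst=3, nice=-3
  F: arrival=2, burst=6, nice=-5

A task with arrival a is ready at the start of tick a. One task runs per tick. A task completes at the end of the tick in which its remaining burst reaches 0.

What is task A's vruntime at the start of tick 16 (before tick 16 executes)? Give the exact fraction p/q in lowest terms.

vruntime(A, start of tick 16) = 7168/2501

t=0: vr[A=0] → run A
t=1: vr[A=1024/2501] → run A
t=2: vr[A=2048/2501 F=2048/2501] → run A
t=3: vr[A=3072/2501 C=2048/2501 F=2048/2501] → run C
t=4: vr[A=3072/2501 C=6638592/4979491 F=2048/2501] → run F
t=5: vr[A=3072/2501 C=6638592/4979491 F=8952832/7805621] → run F
t=6: vr[A=3072/2501 C=6638592/4979491 F=11513856/7805621] → run A
t=7: vr[A=4096/2501 C=6638592/4979491 F=11513856/7805621] → run C
t=8: vr[A=4096/2501 C=9199616/4979491 F=11513856/7805621] → run F
t=9: vr[A=4096/2501 C=9199616/4979491 F=14074880/7805621] → run A
t=10: vr[A=5120/2501 C=9199616/4979491 F=14074880/7805621] → run F
t=11: vr[A=5120/2501 C=9199616/4979491 F=16635904/7805621] → run C
t=12: vr[A=5120/2501 F=16635904/7805621] → run A
t=13: vr[A=6144/2501 F=16635904/7805621] → run F
t=14: vr[A=6144/2501 F=19196928/7805621] → run A
t=15: vr[A=7168/2501 F=19196928/7805621] → run F
t=16: vr[A=7168/2501] → run A
t=17: (idle)
t=18: (idle)
t=19: (idle)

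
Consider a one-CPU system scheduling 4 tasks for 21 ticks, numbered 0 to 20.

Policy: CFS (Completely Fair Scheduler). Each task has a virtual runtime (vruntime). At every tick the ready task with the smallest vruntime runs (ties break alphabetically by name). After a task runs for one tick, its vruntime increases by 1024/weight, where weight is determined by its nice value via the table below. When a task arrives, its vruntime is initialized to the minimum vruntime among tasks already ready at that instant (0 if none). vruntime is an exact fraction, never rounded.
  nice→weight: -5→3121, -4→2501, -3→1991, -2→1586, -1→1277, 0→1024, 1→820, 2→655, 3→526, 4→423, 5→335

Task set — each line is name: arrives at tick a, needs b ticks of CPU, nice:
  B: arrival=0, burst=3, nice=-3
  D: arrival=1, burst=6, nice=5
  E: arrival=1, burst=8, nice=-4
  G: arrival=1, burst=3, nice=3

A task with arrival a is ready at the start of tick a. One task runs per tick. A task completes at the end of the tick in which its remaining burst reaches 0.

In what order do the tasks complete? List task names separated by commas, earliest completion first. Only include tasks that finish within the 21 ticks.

t=0: vr[B=0] → run B
t=1: vr[B=1024/1991 D=1024/1991 E=1024/1991 G=1024/1991] → run B
t=2: vr[B=2048/1991 D=1024/1991 E=1024/1991 G=1024/1991] → run D
t=3: vr[B=2048/1991 D=2381824/666985 E=1024/1991 G=1024/1991] → run E
t=4: vr[B=2048/1991 D=2381824/666985 E=4599808/4979491 G=1024/1991] → run G
t=5: vr[B=2048/1991 D=2381824/666985 E=4599808/4979491 G=1288704/523633] → run E
t=6: vr[B=2048/1991 D=2381824/666985 E=6638592/4979491 G=1288704/523633] → run B
t=7: vr[D=2381824/666985 E=6638592/4979491 G=1288704/523633] → run E
t=8: vr[D=2381824/666985 E=8677376/4979491 G=1288704/523633] → run E
t=9: vr[D=2381824/666985 E=10716160/4979491 G=1288704/523633] → run E
t=10: vr[D=2381824/666985 E=12754944/4979491 G=1288704/523633] → run G
t=11: vr[D=2381824/666985 E=12754944/4979491 G=2308096/523633] → run E
t=12: vr[D=2381824/666985 E=14793728/4979491 G=2308096/523633] → run E
t=13: vr[D=2381824/666985 E=16832512/4979491 G=2308096/523633] → run E
t=14: vr[D=2381824/666985 G=2308096/523633] → run D
t=15: vr[D=4420608/666985 G=2308096/523633] → run G
t=16: vr[D=4420608/666985] → run D
t=17: vr[D=6459392/666985] → run D
t=18: vr[D=8498176/666985] → run D
t=19: vr[D=2107392/133397] → run D
t=20: (idle)

completion order = B, E, G, D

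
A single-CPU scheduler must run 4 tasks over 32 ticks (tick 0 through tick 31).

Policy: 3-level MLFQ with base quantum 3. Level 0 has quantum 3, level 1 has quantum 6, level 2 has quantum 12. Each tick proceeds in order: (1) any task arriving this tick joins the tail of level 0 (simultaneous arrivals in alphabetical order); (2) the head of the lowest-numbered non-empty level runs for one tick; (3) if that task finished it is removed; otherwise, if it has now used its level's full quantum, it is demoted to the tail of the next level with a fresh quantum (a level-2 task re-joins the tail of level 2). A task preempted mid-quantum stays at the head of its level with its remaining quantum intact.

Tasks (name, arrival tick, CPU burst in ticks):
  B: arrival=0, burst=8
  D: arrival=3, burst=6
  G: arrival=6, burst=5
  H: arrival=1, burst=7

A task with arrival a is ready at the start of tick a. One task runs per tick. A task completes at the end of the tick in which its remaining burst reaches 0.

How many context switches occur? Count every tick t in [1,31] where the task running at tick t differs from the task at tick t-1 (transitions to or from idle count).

context switches = 8

t=0: L0/L1/L2 = B/-/- → run B
t=1: L0/L1/L2 = BH/-/- → run B
t=2: L0/L1/L2 = BH/-/- → run B
t=3: L0/L1/L2 = HD/B/- → run H
t=4: L0/L1/L2 = HD/B/- → run H
t=5: L0/L1/L2 = HD/B/- → run H
t=6: L0/L1/L2 = DG/BH/- → run D
t=7: L0/L1/L2 = DG/BH/- → run D
t=8: L0/L1/L2 = DG/BH/- → run D
t=9: L0/L1/L2 = G/BHD/- → run G
t=10: L0/L1/L2 = G/BHD/- → run G
t=11: L0/L1/L2 = G/BHD/- → run G
t=12: L0/L1/L2 = -/BHDG/- → run B
t=13: L0/L1/L2 = -/BHDG/- → run B
t=14: L0/L1/L2 = -/BHDG/- → run B
t=15: L0/L1/L2 = -/BHDG/- → run B
t=16: L0/L1/L2 = -/BHDG/- → run B
t=17: L0/L1/L2 = -/HDG/- → run H
t=18: L0/L1/L2 = -/HDG/- → run H
t=19: L0/L1/L2 = -/HDG/- → run H
t=20: L0/L1/L2 = -/HDG/- → run H
t=21: L0/L1/L2 = -/DG/- → run D
t=22: L0/L1/L2 = -/DG/- → run D
t=23: L0/L1/L2 = -/DG/- → run D
t=24: L0/L1/L2 = -/G/- → run G
t=25: L0/L1/L2 = -/G/- → run G
t=26: (idle)
t=27: (idle)
t=28: (idle)
t=29: (idle)
t=30: (idle)
t=31: (idle)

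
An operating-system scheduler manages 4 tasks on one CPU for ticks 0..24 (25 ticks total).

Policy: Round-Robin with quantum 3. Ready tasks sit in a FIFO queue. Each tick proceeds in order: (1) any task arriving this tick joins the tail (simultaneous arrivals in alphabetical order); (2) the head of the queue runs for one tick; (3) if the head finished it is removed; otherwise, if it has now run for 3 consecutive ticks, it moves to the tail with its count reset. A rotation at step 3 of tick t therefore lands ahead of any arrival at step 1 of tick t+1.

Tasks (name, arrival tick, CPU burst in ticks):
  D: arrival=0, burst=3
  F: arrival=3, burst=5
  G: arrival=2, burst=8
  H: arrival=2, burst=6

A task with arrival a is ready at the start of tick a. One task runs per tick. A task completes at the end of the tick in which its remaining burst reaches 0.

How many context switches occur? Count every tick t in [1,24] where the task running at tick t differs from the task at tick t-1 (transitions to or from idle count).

t=0: queue=[D] q_used=0 → run D
t=1: queue=[D] q_used=1 → run D
t=2: queue=[D,G,H] q_used=2 → run D
t=3: queue=[G,H,F] q_used=0 → run G
t=4: queue=[G,H,F] q_used=1 → run G
t=5: queue=[G,H,F] q_used=2 → run G
t=6: queue=[H,F,G] q_used=0 → run H
t=7: queue=[H,F,G] q_used=1 → run H
t=8: queue=[H,F,G] q_used=2 → run H
t=9: queue=[F,G,H] q_used=0 → run F
t=10: queue=[F,G,H] q_used=1 → run F
t=11: queue=[F,G,H] q_used=2 → run F
t=12: queue=[G,H,F] q_used=0 → run G
t=13: queue=[G,H,F] q_used=1 → run G
t=14: queue=[G,H,F] q_used=2 → run G
t=15: queue=[H,F,G] q_used=0 → run H
t=16: queue=[H,F,G] q_used=1 → run H
t=17: queue=[H,F,G] q_used=2 → run H
t=18: queue=[F,G] q_used=0 → run F
t=19: queue=[F,G] q_used=1 → run F
t=20: queue=[G] q_used=0 → run G
t=21: queue=[G] q_used=1 → run G
t=22: (idle)
t=23: (idle)
t=24: (idle)

context switches = 8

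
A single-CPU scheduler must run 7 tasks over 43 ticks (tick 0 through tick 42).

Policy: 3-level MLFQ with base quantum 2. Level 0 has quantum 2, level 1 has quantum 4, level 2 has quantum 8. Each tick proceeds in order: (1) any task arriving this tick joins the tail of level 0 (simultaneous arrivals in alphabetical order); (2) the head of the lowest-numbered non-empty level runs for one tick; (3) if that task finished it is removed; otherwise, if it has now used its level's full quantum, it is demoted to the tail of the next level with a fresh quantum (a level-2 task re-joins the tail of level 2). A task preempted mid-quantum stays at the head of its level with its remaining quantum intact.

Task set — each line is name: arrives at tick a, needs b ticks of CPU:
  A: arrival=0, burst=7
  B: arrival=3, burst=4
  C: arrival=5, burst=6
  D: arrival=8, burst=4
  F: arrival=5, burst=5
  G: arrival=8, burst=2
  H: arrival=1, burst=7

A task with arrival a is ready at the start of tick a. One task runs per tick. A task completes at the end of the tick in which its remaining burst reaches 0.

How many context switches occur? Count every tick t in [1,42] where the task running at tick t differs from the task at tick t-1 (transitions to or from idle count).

t=0: L0/L1/L2 = A/-/- → run A
t=1: L0/L1/L2 = AH/-/- → run A
t=2: L0/L1/L2 = H/A/- → run H
t=3: L0/L1/L2 = HB/A/- → run H
t=4: L0/L1/L2 = B/AH/- → run B
t=5: L0/L1/L2 = BCF/AH/- → run B
t=6: L0/L1/L2 = CF/AHB/- → run C
t=7: L0/L1/L2 = CF/AHB/- → run C
t=8: L0/L1/L2 = FDG/AHBC/- → run F
t=9: L0/L1/L2 = FDG/AHBC/- → run F
t=10: L0/L1/L2 = DG/AHBCF/- → run D
t=11: L0/L1/L2 = DG/AHBCF/- → run D
t=12: L0/L1/L2 = G/AHBCFD/- → run G
t=13: L0/L1/L2 = G/AHBCFD/- → run G
t=14: L0/L1/L2 = -/AHBCFD/- → run A
t=15: L0/L1/L2 = -/AHBCFD/- → run A
t=16: L0/L1/L2 = -/AHBCFD/- → run A
t=17: L0/L1/L2 = -/AHBCFD/- → run A
t=18: L0/L1/L2 = -/HBCFD/A → run H
t=19: L0/L1/L2 = -/HBCFD/A → run H
t=20: L0/L1/L2 = -/HBCFD/A → run H
t=21: L0/L1/L2 = -/HBCFD/A → run H
t=22: L0/L1/L2 = -/BCFD/AH → run B
t=23: L0/L1/L2 = -/BCFD/AH → run B
t=24: L0/L1/L2 = -/CFD/AH → run C
t=25: L0/L1/L2 = -/CFD/AH → run C
t=26: L0/L1/L2 = -/CFD/AH → run C
t=27: L0/L1/L2 = -/CFD/AH → run C
t=28: L0/L1/L2 = -/FD/AH → run F
t=29: L0/L1/L2 = -/FD/AH → run F
t=30: L0/L1/L2 = -/FD/AH → run F
t=31: L0/L1/L2 = -/D/AH → run D
t=32: L0/L1/L2 = -/D/AH → run D
t=33: L0/L1/L2 = -/-/AH → run A
t=34: L0/L1/L2 = -/-/H → run H
t=35: (idle)
t=36: (idle)
t=37: (idle)
t=38: (idle)
t=39: (idle)
t=40: (idle)
t=41: (idle)
t=42: (idle)

context switches = 15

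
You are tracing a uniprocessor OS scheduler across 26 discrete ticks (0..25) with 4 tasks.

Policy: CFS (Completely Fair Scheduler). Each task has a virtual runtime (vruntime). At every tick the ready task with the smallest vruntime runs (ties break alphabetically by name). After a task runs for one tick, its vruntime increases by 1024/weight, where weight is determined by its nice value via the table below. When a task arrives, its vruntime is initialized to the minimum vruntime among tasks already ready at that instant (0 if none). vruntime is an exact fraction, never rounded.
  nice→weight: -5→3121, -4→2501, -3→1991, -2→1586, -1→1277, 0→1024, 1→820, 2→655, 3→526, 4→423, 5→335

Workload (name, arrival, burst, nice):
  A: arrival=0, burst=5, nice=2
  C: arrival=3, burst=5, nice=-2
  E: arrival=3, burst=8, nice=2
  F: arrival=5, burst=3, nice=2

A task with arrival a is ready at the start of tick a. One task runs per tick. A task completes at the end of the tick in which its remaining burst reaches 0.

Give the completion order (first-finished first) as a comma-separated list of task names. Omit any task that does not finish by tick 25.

t=0: vr[A=0] → run A
t=1: vr[A=1024/655] → run A
t=2: vr[A=2048/655] → run A
t=3: vr[A=3072/655 C=3072/655 E=3072/655] → run A
t=4: vr[A=4096/655 C=3072/655 E=3072/655] → run C
t=5: vr[A=4096/655 C=2771456/519415 E=3072/655 F=3072/655] → run E
t=6: vr[A=4096/655 C=2771456/519415 E=4096/655 F=3072/655] → run F
t=7: vr[A=4096/655 C=2771456/519415 E=4096/655 F=4096/655] → run C
t=8: vr[A=4096/655 C=3106816/519415 E=4096/655 F=4096/655] → run C
t=9: vr[A=4096/655 C=3442176/519415 E=4096/655 F=4096/655] → run A
t=10: vr[C=3442176/519415 E=4096/655 F=4096/655] → run E
t=11: vr[C=3442176/519415 E=1024/131 F=4096/655] → run F
t=12: vr[C=3442176/519415 E=1024/131 F=1024/131] → run C
t=13: vr[C=3777536/519415 E=1024/131 F=1024/131] → run C
t=14: vr[E=1024/131 F=1024/131] → run E
t=15: vr[E=6144/655 F=1024/131] → run F
t=16: vr[E=6144/655] → run E
t=17: vr[E=7168/655] → run E
t=18: vr[E=8192/655] → run E
t=19: vr[E=9216/655] → run E
t=20: vr[E=2048/131] → run E
t=21: (idle)
t=22: (idle)
t=23: (idle)
t=24: (idle)
t=25: (idle)

completion order = A, C, F, E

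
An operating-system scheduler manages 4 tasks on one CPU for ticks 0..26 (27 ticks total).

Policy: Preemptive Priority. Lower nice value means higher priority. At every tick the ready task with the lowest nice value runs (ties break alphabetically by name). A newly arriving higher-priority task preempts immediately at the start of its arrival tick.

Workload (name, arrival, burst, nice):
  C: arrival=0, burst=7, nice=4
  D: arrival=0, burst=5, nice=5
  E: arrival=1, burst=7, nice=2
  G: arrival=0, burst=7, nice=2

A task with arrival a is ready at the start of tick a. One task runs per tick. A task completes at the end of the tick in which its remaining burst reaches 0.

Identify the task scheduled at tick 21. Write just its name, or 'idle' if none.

running at tick 21 = D

t=0: ready={C,D,G} → run G
t=1: ready={C,D,E,G} → run E
t=2: ready={C,D,E,G} → run E
t=3: ready={C,D,E,G} → run E
t=4: ready={C,D,E,G} → run E
t=5: ready={C,D,E,G} → run E
t=6: ready={C,D,E,G} → run E
t=7: ready={C,D,E,G} → run E
t=8: ready={C,D,G} → run G
t=9: ready={C,D,G} → run G
t=10: ready={C,D,G} → run G
t=11: ready={C,D,G} → run G
t=12: ready={C,D,G} → run G
t=13: ready={C,D,G} → run G
t=14: ready={C,D} → run C
t=15: ready={C,D} → run C
t=16: ready={C,D} → run C
t=17: ready={C,D} → run C
t=18: ready={C,D} → run C
t=19: ready={C,D} → run C
t=20: ready={C,D} → run C
t=21: ready={D} → run D
t=22: ready={D} → run D
t=23: ready={D} → run D
t=24: ready={D} → run D
t=25: ready={D} → run D
t=26: (idle)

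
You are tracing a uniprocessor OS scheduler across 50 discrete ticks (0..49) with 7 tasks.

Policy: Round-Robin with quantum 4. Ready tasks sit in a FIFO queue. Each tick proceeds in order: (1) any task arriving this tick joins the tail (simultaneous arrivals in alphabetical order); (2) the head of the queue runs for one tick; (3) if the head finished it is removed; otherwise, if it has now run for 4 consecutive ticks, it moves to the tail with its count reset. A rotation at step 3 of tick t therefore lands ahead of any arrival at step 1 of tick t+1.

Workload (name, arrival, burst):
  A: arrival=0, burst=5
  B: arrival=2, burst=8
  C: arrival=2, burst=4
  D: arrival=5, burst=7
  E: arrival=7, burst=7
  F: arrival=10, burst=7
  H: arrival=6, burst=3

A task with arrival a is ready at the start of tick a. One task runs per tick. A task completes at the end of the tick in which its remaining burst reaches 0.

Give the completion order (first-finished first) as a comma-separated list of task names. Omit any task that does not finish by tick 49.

t=0: queue=[A] q_used=0 → run A
t=1: queue=[A] q_used=1 → run A
t=2: queue=[A,B,C] q_used=2 → run A
t=3: queue=[A,B,C] q_used=3 → run A
t=4: queue=[B,C,A] q_used=0 → run B
t=5: queue=[B,C,A,D] q_used=1 → run B
t=6: queue=[B,C,A,D,H] q_used=2 → run B
t=7: queue=[B,C,A,D,H,E] q_used=3 → run B
t=8: queue=[C,A,D,H,E,B] q_used=0 → run C
t=9: queue=[C,A,D,H,E,B] q_used=1 → run C
t=10: queue=[C,A,D,H,E,B,F] q_used=2 → run C
t=11: queue=[C,A,D,H,E,B,F] q_used=3 → run C
t=12: queue=[A,D,H,E,B,F] q_used=0 → run A
t=13: queue=[D,H,E,B,F] q_used=0 → run D
t=14: queue=[D,H,E,B,F] q_used=1 → run D
t=15: queue=[D,H,E,B,F] q_used=2 → run D
t=16: queue=[D,H,E,B,F] q_used=3 → run D
t=17: queue=[H,E,B,F,D] q_used=0 → run H
t=18: queue=[H,E,B,F,D] q_used=1 → run H
t=19: queue=[H,E,B,F,D] q_used=2 → run H
t=20: queue=[E,B,F,D] q_used=0 → run E
t=21: queue=[E,B,F,D] q_used=1 → run E
t=22: queue=[E,B,F,D] q_used=2 → run E
t=23: queue=[E,B,F,D] q_used=3 → run E
t=24: queue=[B,F,D,E] q_used=0 → run B
t=25: queue=[B,F,D,E] q_used=1 → run B
t=26: queue=[B,F,D,E] q_used=2 → run B
t=27: queue=[B,F,D,E] q_used=3 → run B
t=28: queue=[F,D,E] q_used=0 → run F
t=29: queue=[F,D,E] q_used=1 → run F
t=30: queue=[F,D,E] q_used=2 → run F
t=31: queue=[F,D,E] q_used=3 → run F
t=32: queue=[D,E,F] q_used=0 → run D
t=33: queue=[D,E,F] q_used=1 → run D
t=34: queue=[D,E,F] q_used=2 → run D
t=35: queue=[E,F] q_used=0 → run E
t=36: queue=[E,F] q_used=1 → run E
t=37: queue=[E,F] q_used=2 → run E
t=38: queue=[F] q_used=0 → run F
t=39: queue=[F] q_used=1 → run F
t=40: queue=[F] q_used=2 → run F
t=41: (idle)
t=42: (idle)
t=43: (idle)
t=44: (idle)
t=45: (idle)
t=46: (idle)
t=47: (idle)
t=48: (idle)
t=49: (idle)

completion order = C, A, H, B, D, E, F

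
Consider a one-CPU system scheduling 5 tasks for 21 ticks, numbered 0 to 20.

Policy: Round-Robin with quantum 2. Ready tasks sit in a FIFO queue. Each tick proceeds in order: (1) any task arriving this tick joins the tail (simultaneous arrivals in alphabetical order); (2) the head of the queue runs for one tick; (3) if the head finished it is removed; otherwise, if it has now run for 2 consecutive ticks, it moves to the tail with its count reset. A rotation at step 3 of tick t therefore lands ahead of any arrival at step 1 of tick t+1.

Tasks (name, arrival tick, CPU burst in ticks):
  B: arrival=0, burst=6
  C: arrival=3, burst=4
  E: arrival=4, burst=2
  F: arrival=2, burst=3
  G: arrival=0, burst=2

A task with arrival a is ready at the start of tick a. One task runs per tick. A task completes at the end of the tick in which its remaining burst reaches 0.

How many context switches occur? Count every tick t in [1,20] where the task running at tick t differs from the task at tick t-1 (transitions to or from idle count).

t=0: queue=[B,G] q_used=0 → run B
t=1: queue=[B,G] q_used=1 → run B
t=2: queue=[G,B,F] q_used=0 → run G
t=3: queue=[G,B,F,C] q_used=1 → run G
t=4: queue=[B,F,C,E] q_used=0 → run B
t=5: queue=[B,F,C,E] q_used=1 → run B
t=6: queue=[F,C,E,B] q_used=0 → run F
t=7: queue=[F,C,E,B] q_used=1 → run F
t=8: queue=[C,E,B,F] q_used=0 → run C
t=9: queue=[C,E,B,F] q_used=1 → run C
t=10: queue=[E,B,F,C] q_used=0 → run E
t=11: queue=[E,B,F,C] q_used=1 → run E
t=12: queue=[B,F,C] q_used=0 → run B
t=13: queue=[B,F,C] q_used=1 → run B
t=14: queue=[F,C] q_used=0 → run F
t=15: queue=[C] q_used=0 → run C
t=16: queue=[C] q_used=1 → run C
t=17: (idle)
t=18: (idle)
t=19: (idle)
t=20: (idle)

context switches = 9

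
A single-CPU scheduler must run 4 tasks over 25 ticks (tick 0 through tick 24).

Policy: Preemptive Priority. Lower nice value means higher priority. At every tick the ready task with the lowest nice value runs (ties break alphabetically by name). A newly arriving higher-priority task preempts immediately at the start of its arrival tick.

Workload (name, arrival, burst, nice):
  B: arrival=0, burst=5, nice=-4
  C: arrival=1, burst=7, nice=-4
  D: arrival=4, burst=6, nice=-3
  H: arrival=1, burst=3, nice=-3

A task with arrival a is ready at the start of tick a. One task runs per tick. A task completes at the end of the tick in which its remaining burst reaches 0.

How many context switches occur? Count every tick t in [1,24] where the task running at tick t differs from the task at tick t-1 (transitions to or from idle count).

t=0: ready={B} → run B
t=1: ready={B,C,H} → run B
t=2: ready={B,C,H} → run B
t=3: ready={B,C,H} → run B
t=4: ready={B,C,D,H} → run B
t=5: ready={C,D,H} → run C
t=6: ready={C,D,H} → run C
t=7: ready={C,D,H} → run C
t=8: ready={C,D,H} → run C
t=9: ready={C,D,H} → run C
t=10: ready={C,D,H} → run C
t=11: ready={C,D,H} → run C
t=12: ready={D,H} → run D
t=13: ready={D,H} → run D
t=14: ready={D,H} → run D
t=15: ready={D,H} → run D
t=16: ready={D,H} → run D
t=17: ready={D,H} → run D
t=18: ready={H} → run H
t=19: ready={H} → run H
t=20: ready={H} → run H
t=21: (idle)
t=22: (idle)
t=23: (idle)
t=24: (idle)

context switches = 4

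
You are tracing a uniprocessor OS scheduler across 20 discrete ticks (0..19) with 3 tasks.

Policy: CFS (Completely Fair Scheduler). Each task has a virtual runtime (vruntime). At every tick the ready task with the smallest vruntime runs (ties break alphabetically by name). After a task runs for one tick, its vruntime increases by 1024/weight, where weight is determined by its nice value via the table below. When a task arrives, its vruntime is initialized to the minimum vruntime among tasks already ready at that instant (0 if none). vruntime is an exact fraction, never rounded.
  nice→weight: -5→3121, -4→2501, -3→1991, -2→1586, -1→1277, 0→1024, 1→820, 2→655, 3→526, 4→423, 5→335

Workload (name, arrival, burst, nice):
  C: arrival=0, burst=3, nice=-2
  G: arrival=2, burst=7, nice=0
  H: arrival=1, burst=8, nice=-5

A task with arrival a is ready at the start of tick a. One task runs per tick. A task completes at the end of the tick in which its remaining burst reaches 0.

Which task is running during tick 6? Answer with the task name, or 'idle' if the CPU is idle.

running at tick 6 = H

t=0: vr[C=0] → run C
t=1: vr[C=512/793 H=512/793] → run C
t=2: vr[C=1024/793 G=512/793 H=512/793] → run G
t=3: vr[C=1024/793 G=1305/793 H=512/793] → run H
t=4: vr[C=1024/793 G=1305/793 H=2409984/2474953] → run H
t=5: vr[C=1024/793 G=1305/793 H=3222016/2474953] → run C
t=6: vr[G=1305/793 H=3222016/2474953] → run H
t=7: vr[G=1305/793 H=4034048/2474953] → run H
t=8: vr[G=1305/793 H=4846080/2474953] → run G
t=9: vr[G=2098/793 H=4846080/2474953] → run H
t=10: vr[G=2098/793 H=5658112/2474953] → run H
t=11: vr[G=2098/793 H=6470144/2474953] → run H
t=12: vr[G=2098/793 H=7282176/2474953] → run G
t=13: vr[G=2891/793 H=7282176/2474953] → run H
t=14: vr[G=2891/793] → run G
t=15: vr[G=3684/793] → run G
t=16: vr[G=4477/793] → run G
t=17: vr[G=5270/793] → run G
t=18: (idle)
t=19: (idle)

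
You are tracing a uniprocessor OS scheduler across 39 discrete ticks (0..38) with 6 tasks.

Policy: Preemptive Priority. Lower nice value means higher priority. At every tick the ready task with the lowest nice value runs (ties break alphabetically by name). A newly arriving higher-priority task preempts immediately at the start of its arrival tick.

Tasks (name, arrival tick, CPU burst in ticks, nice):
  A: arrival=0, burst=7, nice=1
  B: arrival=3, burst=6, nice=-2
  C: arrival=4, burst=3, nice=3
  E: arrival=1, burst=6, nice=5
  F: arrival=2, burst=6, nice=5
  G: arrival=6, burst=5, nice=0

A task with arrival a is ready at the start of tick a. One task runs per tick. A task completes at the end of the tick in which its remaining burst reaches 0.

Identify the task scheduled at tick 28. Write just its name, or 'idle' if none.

running at tick 28 = F

t=0: ready={A} → run A
t=1: ready={A,E} → run A
t=2: ready={A,E,F} → run A
t=3: ready={A,B,E,F} → run B
t=4: ready={A,B,C,E,F} → run B
t=5: ready={A,B,C,E,F} → run B
t=6: ready={A,B,C,E,F,G} → run B
t=7: ready={A,B,C,E,F,G} → run B
t=8: ready={A,B,C,E,F,G} → run B
t=9: ready={A,C,E,F,G} → run G
t=10: ready={A,C,E,F,G} → run G
t=11: ready={A,C,E,F,G} → run G
t=12: ready={A,C,E,F,G} → run G
t=13: ready={A,C,E,F,G} → run G
t=14: ready={A,C,E,F} → run A
t=15: ready={A,C,E,F} → run A
t=16: ready={A,C,E,F} → run A
t=17: ready={A,C,E,F} → run A
t=18: ready={C,E,F} → run C
t=19: ready={C,E,F} → run C
t=20: ready={C,E,F} → run C
t=21: ready={E,F} → run E
t=22: ready={E,F} → run E
t=23: ready={E,F} → run E
t=24: ready={E,F} → run E
t=25: ready={E,F} → run E
t=26: ready={E,F} → run E
t=27: ready={F} → run F
t=28: ready={F} → run F
t=29: ready={F} → run F
t=30: ready={F} → run F
t=31: ready={F} → run F
t=32: ready={F} → run F
t=33: (idle)
t=34: (idle)
t=35: (idle)
t=36: (idle)
t=37: (idle)
t=38: (idle)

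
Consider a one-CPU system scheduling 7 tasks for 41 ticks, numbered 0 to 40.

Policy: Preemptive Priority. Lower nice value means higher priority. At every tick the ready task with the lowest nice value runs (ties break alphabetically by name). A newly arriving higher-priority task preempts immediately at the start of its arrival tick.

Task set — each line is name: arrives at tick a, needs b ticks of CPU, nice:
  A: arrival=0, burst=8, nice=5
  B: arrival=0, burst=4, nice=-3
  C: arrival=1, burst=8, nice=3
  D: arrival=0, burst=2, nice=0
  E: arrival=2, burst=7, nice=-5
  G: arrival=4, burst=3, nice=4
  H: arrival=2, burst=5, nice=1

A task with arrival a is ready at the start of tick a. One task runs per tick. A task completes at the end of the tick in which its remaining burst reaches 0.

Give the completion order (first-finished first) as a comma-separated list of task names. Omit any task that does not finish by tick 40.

t=0: ready={A,B,D} → run B
t=1: ready={A,B,C,D} → run B
t=2: ready={A,B,C,D,E,H} → run E
t=3: ready={A,B,C,D,E,H} → run E
t=4: ready={A,B,C,D,E,G,H} → run E
t=5: ready={A,B,C,D,E,G,H} → run E
t=6: ready={A,B,C,D,E,G,H} → run E
t=7: ready={A,B,C,D,E,G,H} → run E
t=8: ready={A,B,C,D,E,G,H} → run E
t=9: ready={A,B,C,D,G,H} → run B
t=10: ready={A,B,C,D,G,H} → run B
t=11: ready={A,C,D,G,H} → run D
t=12: ready={A,C,D,G,H} → run D
t=13: ready={A,C,G,H} → run H
t=14: ready={A,C,G,H} → run H
t=15: ready={A,C,G,H} → run H
t=16: ready={A,C,G,H} → run H
t=17: ready={A,C,G,H} → run H
t=18: ready={A,C,G} → run C
t=19: ready={A,C,G} → run C
t=20: ready={A,C,G} → run C
t=21: ready={A,C,G} → run C
t=22: ready={A,C,G} → run C
t=23: ready={A,C,G} → run C
t=24: ready={A,C,G} → run C
t=25: ready={A,C,G} → run C
t=26: ready={A,G} → run G
t=27: ready={A,G} → run G
t=28: ready={A,G} → run G
t=29: ready={A} → run A
t=30: ready={A} → run A
t=31: ready={A} → run A
t=32: ready={A} → run A
t=33: ready={A} → run A
t=34: ready={A} → run A
t=35: ready={A} → run A
t=36: ready={A} → run A
t=37: (idle)
t=38: (idle)
t=39: (idle)
t=40: (idle)

completion order = E, B, D, H, C, G, A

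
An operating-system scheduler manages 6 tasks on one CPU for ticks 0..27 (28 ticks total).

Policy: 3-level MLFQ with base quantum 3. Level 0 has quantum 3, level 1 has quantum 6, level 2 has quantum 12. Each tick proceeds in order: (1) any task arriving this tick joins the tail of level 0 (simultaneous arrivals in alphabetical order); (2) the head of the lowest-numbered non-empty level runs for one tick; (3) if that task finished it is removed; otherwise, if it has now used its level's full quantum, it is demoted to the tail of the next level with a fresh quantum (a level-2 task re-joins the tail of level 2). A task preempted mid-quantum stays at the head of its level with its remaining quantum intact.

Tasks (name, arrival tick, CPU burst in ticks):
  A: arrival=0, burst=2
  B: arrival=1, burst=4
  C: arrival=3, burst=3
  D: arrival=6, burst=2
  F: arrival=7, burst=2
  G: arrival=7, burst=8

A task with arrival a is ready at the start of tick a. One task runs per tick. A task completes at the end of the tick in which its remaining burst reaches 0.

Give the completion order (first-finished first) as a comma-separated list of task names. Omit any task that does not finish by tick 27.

t=0: L0/L1/L2 = A/-/- → run A
t=1: L0/L1/L2 = AB/-/- → run A
t=2: L0/L1/L2 = B/-/- → run B
t=3: L0/L1/L2 = BC/-/- → run B
t=4: L0/L1/L2 = BC/-/- → run B
t=5: L0/L1/L2 = C/B/- → run C
t=6: L0/L1/L2 = CD/B/- → run C
t=7: L0/L1/L2 = CDFG/B/- → run C
t=8: L0/L1/L2 = DFG/B/- → run D
t=9: L0/L1/L2 = DFG/B/- → run D
t=10: L0/L1/L2 = FG/B/- → run F
t=11: L0/L1/L2 = FG/B/- → run F
t=12: L0/L1/L2 = G/B/- → run G
t=13: L0/L1/L2 = G/B/- → run G
t=14: L0/L1/L2 = G/B/- → run G
t=15: L0/L1/L2 = -/BG/- → run B
t=16: L0/L1/L2 = -/G/- → run G
t=17: L0/L1/L2 = -/G/- → run G
t=18: L0/L1/L2 = -/G/- → run G
t=19: L0/L1/L2 = -/G/- → run G
t=20: L0/L1/L2 = -/G/- → run G
t=21: (idle)
t=22: (idle)
t=23: (idle)
t=24: (idle)
t=25: (idle)
t=26: (idle)
t=27: (idle)

completion order = A, C, D, F, B, G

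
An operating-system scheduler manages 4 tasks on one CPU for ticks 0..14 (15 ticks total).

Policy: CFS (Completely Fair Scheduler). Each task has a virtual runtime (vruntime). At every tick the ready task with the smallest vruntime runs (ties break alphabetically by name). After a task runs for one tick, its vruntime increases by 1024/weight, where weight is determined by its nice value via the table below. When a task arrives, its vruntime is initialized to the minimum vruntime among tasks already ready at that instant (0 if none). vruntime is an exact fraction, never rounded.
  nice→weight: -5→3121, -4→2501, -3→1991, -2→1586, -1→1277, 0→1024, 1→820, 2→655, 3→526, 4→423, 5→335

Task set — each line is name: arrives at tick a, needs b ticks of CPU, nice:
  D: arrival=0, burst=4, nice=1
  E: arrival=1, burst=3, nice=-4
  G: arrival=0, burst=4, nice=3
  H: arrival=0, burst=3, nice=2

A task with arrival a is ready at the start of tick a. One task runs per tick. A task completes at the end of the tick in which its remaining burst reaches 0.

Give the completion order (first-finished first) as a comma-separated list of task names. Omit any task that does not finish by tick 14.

completion order = E, H, D, G

t=0: vr[D=0 G=0 H=0] → run D
t=1: vr[D=256/205 E=0 G=0 H=0] → run E
t=2: vr[D=256/205 E=1024/2501 G=0 H=0] → run G
t=3: vr[D=256/205 E=1024/2501 G=512/263 H=0] → run H
t=4: vr[D=256/205 E=1024/2501 G=512/263 H=1024/655] → run E
t=5: vr[D=256/205 E=2048/2501 G=512/263 H=1024/655] → run E
t=6: vr[D=256/205 G=512/263 H=1024/655] → run D
t=7: vr[D=512/205 G=512/263 H=1024/655] → run H
t=8: vr[D=512/205 G=512/263 H=2048/655] → run G
t=9: vr[D=512/205 G=1024/263 H=2048/655] → run D
t=10: vr[D=768/205 G=1024/263 H=2048/655] → run H
t=11: vr[D=768/205 G=1024/263] → run D
t=12: vr[G=1024/263] → run G
t=13: vr[G=1536/263] → run G
t=14: (idle)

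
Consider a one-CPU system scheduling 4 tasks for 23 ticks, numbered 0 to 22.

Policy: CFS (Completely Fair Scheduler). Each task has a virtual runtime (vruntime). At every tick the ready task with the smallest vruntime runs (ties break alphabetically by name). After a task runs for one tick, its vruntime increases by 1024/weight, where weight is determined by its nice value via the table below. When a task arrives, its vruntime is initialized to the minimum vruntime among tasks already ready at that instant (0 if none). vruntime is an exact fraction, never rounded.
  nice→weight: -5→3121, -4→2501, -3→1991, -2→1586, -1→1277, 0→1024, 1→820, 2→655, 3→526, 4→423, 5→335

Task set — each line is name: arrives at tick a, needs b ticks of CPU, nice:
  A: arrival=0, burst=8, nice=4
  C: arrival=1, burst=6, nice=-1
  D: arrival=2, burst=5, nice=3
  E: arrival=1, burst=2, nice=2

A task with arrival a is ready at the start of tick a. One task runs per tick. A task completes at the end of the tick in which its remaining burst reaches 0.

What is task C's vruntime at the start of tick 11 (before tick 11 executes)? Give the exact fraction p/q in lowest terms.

t=0: vr[A=0] → run A
t=1: vr[A=1024/423 C=1024/423 E=1024/423] → run A
t=2: vr[A=2048/423 C=1024/423 D=1024/423 E=1024/423] → run C
t=3: vr[A=2048/423 C=1740800/540171 D=1024/423 E=1024/423] → run D
t=4: vr[A=2048/423 C=1740800/540171 D=485888/111249 E=1024/423] → run E
t=5: vr[A=2048/423 C=1740800/540171 D=485888/111249 E=1103872/277065] → run C
t=6: vr[A=2048/423 C=2173952/540171 D=485888/111249 E=1103872/277065] → run E
t=7: vr[A=2048/423 C=2173952/540171 D=485888/111249] → run C
t=8: vr[A=2048/423 C=2607104/540171 D=485888/111249] → run D
t=9: vr[A=2048/423 C=2607104/540171 D=702464/111249] → run C
t=10: vr[A=2048/423 C=3040256/540171 D=702464/111249] → run A
t=11: vr[A=1024/141 C=3040256/540171 D=702464/111249] → run C
t=12: vr[A=1024/141 C=3473408/540171 D=702464/111249] → run D
t=13: vr[A=1024/141 C=3473408/540171 D=919040/111249] → run C
t=14: vr[A=1024/141 D=919040/111249] → run A
t=15: vr[A=4096/423 D=919040/111249] → run D
t=16: vr[A=4096/423 D=1135616/111249] → run A
t=17: vr[A=5120/423 D=1135616/111249] → run D
t=18: vr[A=5120/423] → run A
t=19: vr[A=2048/141] → run A
t=20: vr[A=7168/423] → run A
t=21: (idle)
t=22: (idle)

vruntime(C, start of tick 11) = 3040256/540171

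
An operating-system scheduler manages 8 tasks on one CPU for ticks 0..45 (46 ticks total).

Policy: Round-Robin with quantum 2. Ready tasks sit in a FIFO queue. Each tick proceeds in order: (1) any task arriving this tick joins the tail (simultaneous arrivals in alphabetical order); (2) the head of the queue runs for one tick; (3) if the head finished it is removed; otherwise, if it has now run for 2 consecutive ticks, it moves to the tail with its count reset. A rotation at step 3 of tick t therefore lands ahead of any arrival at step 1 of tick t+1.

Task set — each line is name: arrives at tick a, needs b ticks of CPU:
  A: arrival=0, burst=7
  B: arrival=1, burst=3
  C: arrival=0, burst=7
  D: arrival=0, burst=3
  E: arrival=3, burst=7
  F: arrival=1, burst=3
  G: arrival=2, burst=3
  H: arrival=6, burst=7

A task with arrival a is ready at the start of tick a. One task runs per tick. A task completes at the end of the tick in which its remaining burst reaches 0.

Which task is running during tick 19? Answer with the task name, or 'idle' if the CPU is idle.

t=0: queue=[A,C,D] q_used=0 → run A
t=1: queue=[A,C,D,B,F] q_used=1 → run A
t=2: queue=[C,D,B,F,A,G] q_used=0 → run C
t=3: queue=[C,D,B,F,A,G,E] q_used=1 → run C
t=4: queue=[D,B,F,A,G,E,C] q_used=0 → run D
t=5: queue=[D,B,F,A,G,E,C] q_used=1 → run D
t=6: queue=[B,F,A,G,E,C,D,H] q_used=0 → run B
t=7: queue=[B,F,A,G,E,C,D,H] q_used=1 → run B
t=8: queue=[F,A,G,E,C,D,H,B] q_used=0 → run F
t=9: queue=[F,A,G,E,C,D,H,B] q_used=1 → run F
t=10: queue=[A,G,E,C,D,H,B,F] q_used=0 → run A
t=11: queue=[A,G,E,C,D,H,B,F] q_used=1 → run A
t=12: queue=[G,E,C,D,H,B,F,A] q_used=0 → run G
t=13: queue=[G,E,C,D,H,B,F,A] q_used=1 → run G
t=14: queue=[E,C,D,H,B,F,A,G] q_used=0 → run E
t=15: queue=[E,C,D,H,B,F,A,G] q_used=1 → run E
t=16: queue=[C,D,H,B,F,A,G,E] q_used=0 → run C
t=17: queue=[C,D,H,B,F,A,G,E] q_used=1 → run C
t=18: queue=[D,H,B,F,A,G,E,C] q_used=0 → run D
t=19: queue=[H,B,F,A,G,E,C] q_used=0 → run H
t=20: queue=[H,B,F,A,G,E,C] q_used=1 → run H
t=21: queue=[B,F,A,G,E,C,H] q_used=0 → run B
t=22: queue=[F,A,G,E,C,H] q_used=0 → run F
t=23: queue=[A,G,E,C,H] q_used=0 → run A
t=24: queue=[A,G,E,C,H] q_used=1 → run A
t=25: queue=[G,E,C,H,A] q_used=0 → run G
t=26: queue=[E,C,H,A] q_used=0 → run E
t=27: queue=[E,C,H,A] q_used=1 → run E
t=28: queue=[C,H,A,E] q_used=0 → run C
t=29: queue=[C,H,A,E] q_used=1 → run C
t=30: queue=[H,A,E,C] q_used=0 → run H
t=31: queue=[H,A,E,C] q_used=1 → run H
t=32: queue=[A,E,C,H] q_used=0 → run A
t=33: queue=[E,C,H] q_used=0 → run E
t=34: queue=[E,C,H] q_used=1 → run E
t=35: queue=[C,H,E] q_used=0 → run C
t=36: queue=[H,E] q_used=0 → run H
t=37: queue=[H,E] q_used=1 → run H
t=38: queue=[E,H] q_used=0 → run E
t=39: queue=[H] q_used=0 → run H
t=40: (idle)
t=41: (idle)
t=42: (idle)
t=43: (idle)
t=44: (idle)
t=45: (idle)

running at tick 19 = H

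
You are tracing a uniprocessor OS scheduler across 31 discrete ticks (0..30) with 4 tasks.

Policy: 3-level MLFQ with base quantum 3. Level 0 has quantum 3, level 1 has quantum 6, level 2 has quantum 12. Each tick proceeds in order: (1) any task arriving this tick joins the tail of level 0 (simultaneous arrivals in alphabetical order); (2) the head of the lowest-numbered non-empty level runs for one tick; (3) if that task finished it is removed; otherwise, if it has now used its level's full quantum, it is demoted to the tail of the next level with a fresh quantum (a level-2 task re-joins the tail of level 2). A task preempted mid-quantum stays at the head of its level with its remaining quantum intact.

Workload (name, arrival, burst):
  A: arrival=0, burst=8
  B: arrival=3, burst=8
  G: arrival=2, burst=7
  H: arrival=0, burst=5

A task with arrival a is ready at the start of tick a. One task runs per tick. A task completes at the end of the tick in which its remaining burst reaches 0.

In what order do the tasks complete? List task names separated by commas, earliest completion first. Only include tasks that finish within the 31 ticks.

t=0: L0/L1/L2 = AH/-/- → run A
t=1: L0/L1/L2 = AH/-/- → run A
t=2: L0/L1/L2 = AHG/-/- → run A
t=3: L0/L1/L2 = HGB/A/- → run H
t=4: L0/L1/L2 = HGB/A/- → run H
t=5: L0/L1/L2 = HGB/A/- → run H
t=6: L0/L1/L2 = GB/AH/- → run G
t=7: L0/L1/L2 = GB/AH/- → run G
t=8: L0/L1/L2 = GB/AH/- → run G
t=9: L0/L1/L2 = B/AHG/- → run B
t=10: L0/L1/L2 = B/AHG/- → run B
t=11: L0/L1/L2 = B/AHG/- → run B
t=12: L0/L1/L2 = -/AHGB/- → run A
t=13: L0/L1/L2 = -/AHGB/- → run A
t=14: L0/L1/L2 = -/AHGB/- → run A
t=15: L0/L1/L2 = -/AHGB/- → run A
t=16: L0/L1/L2 = -/AHGB/- → run A
t=17: L0/L1/L2 = -/HGB/- → run H
t=18: L0/L1/L2 = -/HGB/- → run H
t=19: L0/L1/L2 = -/GB/- → run G
t=20: L0/L1/L2 = -/GB/- → run G
t=21: L0/L1/L2 = -/GB/- → run G
t=22: L0/L1/L2 = -/GB/- → run G
t=23: L0/L1/L2 = -/B/- → run B
t=24: L0/L1/L2 = -/B/- → run B
t=25: L0/L1/L2 = -/B/- → run B
t=26: L0/L1/L2 = -/B/- → run B
t=27: L0/L1/L2 = -/B/- → run B
t=28: (idle)
t=29: (idle)
t=30: (idle)

completion order = A, H, G, B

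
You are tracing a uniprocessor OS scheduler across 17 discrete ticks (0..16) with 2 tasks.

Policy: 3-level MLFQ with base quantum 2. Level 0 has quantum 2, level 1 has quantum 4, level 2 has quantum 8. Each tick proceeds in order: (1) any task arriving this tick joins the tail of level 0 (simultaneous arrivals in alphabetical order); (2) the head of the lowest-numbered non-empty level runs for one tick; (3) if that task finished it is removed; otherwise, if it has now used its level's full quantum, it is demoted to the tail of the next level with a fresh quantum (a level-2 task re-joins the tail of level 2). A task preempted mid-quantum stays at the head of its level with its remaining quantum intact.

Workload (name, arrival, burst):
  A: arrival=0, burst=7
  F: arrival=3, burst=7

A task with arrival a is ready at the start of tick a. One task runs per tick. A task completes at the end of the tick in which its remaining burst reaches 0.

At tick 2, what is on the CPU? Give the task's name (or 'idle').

t=0: L0/L1/L2 = A/-/- → run A
t=1: L0/L1/L2 = A/-/- → run A
t=2: L0/L1/L2 = -/A/- → run A
t=3: L0/L1/L2 = F/A/- → run F
t=4: L0/L1/L2 = F/A/- → run F
t=5: L0/L1/L2 = -/AF/- → run A
t=6: L0/L1/L2 = -/AF/- → run A
t=7: L0/L1/L2 = -/AF/- → run A
t=8: L0/L1/L2 = -/F/A → run F
t=9: L0/L1/L2 = -/F/A → run F
t=10: L0/L1/L2 = -/F/A → run F
t=11: L0/L1/L2 = -/F/A → run F
t=12: L0/L1/L2 = -/-/AF → run A
t=13: L0/L1/L2 = -/-/F → run F
t=14: (idle)
t=15: (idle)
t=16: (idle)

running at tick 2 = A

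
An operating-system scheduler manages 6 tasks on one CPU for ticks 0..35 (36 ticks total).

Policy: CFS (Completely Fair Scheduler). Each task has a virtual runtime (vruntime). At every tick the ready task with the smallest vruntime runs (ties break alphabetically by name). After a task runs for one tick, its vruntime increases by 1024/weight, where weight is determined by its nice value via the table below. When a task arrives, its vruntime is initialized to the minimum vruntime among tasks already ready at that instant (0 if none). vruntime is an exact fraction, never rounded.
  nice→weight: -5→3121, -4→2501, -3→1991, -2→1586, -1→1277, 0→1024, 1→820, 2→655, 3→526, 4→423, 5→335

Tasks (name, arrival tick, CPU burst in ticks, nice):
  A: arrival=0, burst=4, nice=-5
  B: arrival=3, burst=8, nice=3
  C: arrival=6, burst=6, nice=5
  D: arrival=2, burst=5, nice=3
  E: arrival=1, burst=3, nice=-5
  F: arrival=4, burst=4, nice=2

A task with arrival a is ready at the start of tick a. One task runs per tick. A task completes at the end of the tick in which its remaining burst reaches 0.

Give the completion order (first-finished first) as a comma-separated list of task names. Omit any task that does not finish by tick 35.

completion order = A, E, F, D, B, C

t=0: vr[A=0] → run A
t=1: vr[A=1024/3121 E=1024/3121] → run A
t=2: vr[A=2048/3121 D=1024/3121 E=1024/3121] → run D
t=3: vr[A=2048/3121 B=1024/3121 D=1867264/820823 E=1024/3121] → run B
t=4: vr[A=2048/3121 B=1867264/820823 D=1867264/820823 E=1024/3121 F=1024/3121] → run E
t=5: vr[A=2048/3121 B=1867264/820823 D=1867264/820823 E=2048/3121 F=1024/3121] → run F
t=6: vr[A=2048/3121 B=1867264/820823 C=2048/3121 D=1867264/820823 E=2048/3121 F=3866624/2044255] → run A
t=7: vr[A=3072/3121 B=1867264/820823 C=2048/3121 D=1867264/820823 E=2048/3121 F=3866624/2044255] → run C
t=8: vr[A=3072/3121 B=1867264/820823 C=3881984/1045535 D=1867264/820823 E=2048/3121 F=3866624/2044255] → run E
t=9: vr[A=3072/3121 B=1867264/820823 C=3881984/1045535 D=1867264/820823 E=3072/3121 F=3866624/2044255] → run A
t=10: vr[B=1867264/820823 C=3881984/1045535 D=1867264/820823 E=3072/3121 F=3866624/2044255] → run E
t=11: vr[B=1867264/820823 C=3881984/1045535 D=1867264/820823 F=3866624/2044255] → run F
t=12: vr[B=1867264/820823 C=3881984/1045535 D=1867264/820823 F=7062528/2044255] → run B
t=13: vr[B=3465216/820823 C=3881984/1045535 D=1867264/820823 F=7062528/2044255] → run D
t=14: vr[B=3465216/820823 C=3881984/1045535 D=3465216/820823 F=7062528/2044255] → run F
t=15: vr[B=3465216/820823 C=3881984/1045535 D=3465216/820823 F=10258432/2044255] → run C
t=16: vr[B=3465216/820823 C=7077888/1045535 D=3465216/820823 F=10258432/2044255] → run B
t=17: vr[B=5063168/820823 C=7077888/1045535 D=3465216/820823 F=10258432/2044255] → run D
t=18: vr[B=5063168/820823 C=7077888/1045535 D=5063168/820823 F=10258432/2044255] → run F
t=19: vr[B=5063168/820823 C=7077888/1045535 D=5063168/820823] → run B
t=20: vr[B=6661120/820823 C=7077888/1045535 D=5063168/820823] → run D
t=21: vr[B=6661120/820823 C=7077888/1045535 D=6661120/820823] → run C
t=22: vr[B=6661120/820823 C=10273792/1045535 D=6661120/820823] → run B
t=23: vr[B=8259072/820823 C=10273792/1045535 D=6661120/820823] → run D
t=24: vr[B=8259072/820823 C=10273792/1045535] → run C
t=25: vr[B=8259072/820823 C=13469696/1045535] → run B
t=26: vr[B=9857024/820823 C=13469696/1045535] → run B
t=27: vr[B=11454976/820823 C=13469696/1045535] → run C
t=28: vr[B=11454976/820823 C=3333120/209107] → run B
t=29: vr[C=3333120/209107] → run C
t=30: (idle)
t=31: (idle)
t=32: (idle)
t=33: (idle)
t=34: (idle)
t=35: (idle)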